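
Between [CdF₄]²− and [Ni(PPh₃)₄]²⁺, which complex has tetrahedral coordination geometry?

For [CdF₄]²−: Summing ligand charges against the −2 overall charge gives an oxidation state of +2 for cadmium. Cadmium is a group-12 element; Cd(II) is therefore d¹⁰. A d¹⁰ ion has no crystal-field stabilisation preference between square planar and tetrahedral, so four ligands adopt the sterically favoured tetrahedral geometry. → tetrahedral.
For [Ni(PPh₃)₄]²⁺: Summing ligand charges against the +2 overall charge gives an oxidation state of +2 for nickel. Ni sits in group 10, so the d-electron count is 10 − 2 = 8. Triphenylphosphine is a strong-field ligand (high in the spectrochemical series). A 3d d⁸ ion with strong-field ligands gains enough CFSE to favour square planar over tetrahedral. → square planar.

[CdF₄]²−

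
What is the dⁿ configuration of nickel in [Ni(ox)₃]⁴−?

Each oxalate is −2; balancing the −4 overall charge requires Ni(II).
Nickel is a group-10 element; Ni(II) is therefore d⁸.

d⁸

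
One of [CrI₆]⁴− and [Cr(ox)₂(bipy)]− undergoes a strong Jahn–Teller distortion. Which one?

[CrI₆]⁴−: Summing ligand charges against the −4 overall charge gives an oxidation state of +2 for chromium. Chromium is a group-6 element; Cr(II) is therefore d⁴. Iodide is a weak-field ligand for a first-row metal, so the complex is high-spin. The t₂g³e_g¹ (high-spin) configuration has an unevenly filled e_g set; the Jahn–Teller theorem predicts a tetragonal distortion (typically axial elongation) to lift the degeneracy.
[Cr(ox)₂(bipy)]−: Summing ligand charges against the −1 overall charge gives an oxidation state of +3 for chromium. Chromium is a group-6 element; Cr(III) is therefore d³. The d³ configuration leaves the e_g set evenly filled (or empty) — no strong Jahn–Teller driving force.

[CrI₆]⁴−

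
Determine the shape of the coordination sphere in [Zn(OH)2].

linear

Summing ligand charges against the 0 overall charge gives an oxidation state of +2 for zinc.
Group 12 minus oxidation state 2 gives a d¹⁰ configuration.
With 2 monodentate ligands the coordination number is 2.
A d¹⁰ ion with only two ligands adopts a linear arrangement (sp hybridisation; no CFSE preference).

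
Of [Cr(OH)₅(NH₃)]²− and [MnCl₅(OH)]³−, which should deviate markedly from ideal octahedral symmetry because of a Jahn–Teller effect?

[Cr(OH)₅(NH₃)]²−: Ligand charges: each hydroxide is −1; ammonia is neutral. With an overall charge of −2 the chromium centre must be in the +3 oxidation state. Chromium is a group-6 element; Cr(III) is therefore d³. The d³ configuration leaves the e_g set evenly filled (or empty) — no strong Jahn–Teller driving force.
[MnCl₅(OH)]³−: Summing ligand charges against the −3 overall charge gives an oxidation state of +3 for manganese. Group 7 minus oxidation state 3 gives a d⁴ configuration. Chloride and hydroxide are weak-field ligands for a first-row metal, so the complex is high-spin. The t₂g³e_g¹ (high-spin) configuration has an unevenly filled e_g set; the Jahn–Teller theorem predicts a tetragonal distortion (typically axial elongation) to lift the degeneracy.

[MnCl₅(OH)]³−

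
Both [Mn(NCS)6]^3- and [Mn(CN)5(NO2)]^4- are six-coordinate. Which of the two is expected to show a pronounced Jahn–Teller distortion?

[Mn(NCS)6]^3-

[Mn(NCS)6]^3-: Each isothiocyanate is −1; balancing the −3 overall charge requires Mn(III). Mn sits in group 7, so the d-electron count is 7 − 3 = 4. Isothiocyanate is a weak-field ligand for a first-row metal, so the complex is high-spin. The t₂g³e_g¹ (high-spin) configuration has an unevenly filled e_g set; the Jahn–Teller theorem predicts a tetragonal distortion (typically axial elongation) to lift the degeneracy.
[Mn(CN)5(NO2)]^4-: Summing ligand charges against the −4 overall charge gives an oxidation state of +2 for manganese. Mn sits in group 7, so the d-electron count is 7 − 2 = 5. Cyanide and nitro (N-bound nitrite) are strong-field ligands (high in the spectrochemical series) for a first-row metal, so the complex is low-spin. The d⁵ configuration leaves the e_g set evenly filled (or empty) — no strong Jahn–Teller driving force.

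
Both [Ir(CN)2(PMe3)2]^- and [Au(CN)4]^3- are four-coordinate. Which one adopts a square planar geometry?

[Ir(CN)2(PMe3)2]^-

For [Ir(CN)2(PMe3)2]^-: Each cyanide is −1; trimethylphosphine is neutral; balancing the −1 overall charge requires Ir(I). Ir sits in group 9, so the d-electron count is 9 − 1 = 8. A 5d d⁸ ion has a large crystal-field splitting; square planar leaves the high-energy d_{x²−y²} orbital empty and maximises CFSE. → square planar.
For [Au(CN)4]^3-: Ligand charges: each cyanide is −1. With an overall charge of −3 the gold centre must be in the +1 oxidation state. Au sits in group 11, so the d-electron count is 11 − 1 = 10. A d¹⁰ ion has no crystal-field stabilisation preference between square planar and tetrahedral, so four ligands adopt the sterically favoured tetrahedral geometry. → tetrahedral.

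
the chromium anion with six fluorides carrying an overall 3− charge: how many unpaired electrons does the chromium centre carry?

3

Ligand charges: each fluoride is −1. With an overall charge of −3 the chromium centre must be in the +3 oxidation state.
Cr sits in group 6, so the d-electron count is 6 − 3 = 3.
In an octahedral field the d³ configuration is t₂g³e_g⁰ (only one arrangement possible), giving 3 unpaired electrons.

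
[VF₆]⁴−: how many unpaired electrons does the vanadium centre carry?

Summing ligand charges against the −4 overall charge gives an oxidation state of +2 for vanadium.
Group 5 minus oxidation state 2 gives a d³ configuration.
In an octahedral field the d³ configuration is t₂g³e_g⁰ (only one arrangement possible), giving 3 unpaired electrons.

3 unpaired electrons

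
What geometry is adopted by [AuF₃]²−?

trigonal planar

Ligand charges: each fluoride is −1. With an overall charge of −2 the gold centre must be in the +1 oxidation state.
Group 11 minus oxidation state 1 gives a d¹⁰ configuration.
Coordination number: 3.
Three ligands around a d¹⁰ centre minimise repulsion in a trigonal-planar arrangement.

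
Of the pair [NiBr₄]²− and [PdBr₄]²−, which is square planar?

[PdBr₄]²−

For [NiBr₄]²−: Each bromide is −1; balancing the −2 overall charge requires Ni(II). Ni sits in group 10, so the d-electron count is 10 − 2 = 8. Bromide is a weak-field ligand. With weak-field ligands the CFSE gain from square planar is small, so a 3d d⁸ ion takes the sterically preferred tetrahedral geometry. → tetrahedral.
For [PdBr₄]²−: Summing ligand charges against the −2 overall charge gives an oxidation state of +2 for palladium. Palladium is a group-10 element; Pd(II) is therefore d⁸. A 4d d⁸ ion has a large crystal-field splitting; square planar leaves the high-energy d_{x²−y²} orbital empty and maximises CFSE. → square planar.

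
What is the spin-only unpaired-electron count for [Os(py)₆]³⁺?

Ligand charges: pyridine is neutral. With an overall charge of +3 the osmium centre must be in the +3 oxidation state.
Osmium is a group-8 element; Os(III) is therefore d⁵.
The spin state decides the count: a 5d ion has a large Δₒ and is invariably low-spin.
An octahedral low-spin d⁵ ion is t₂g⁵e_g⁰, giving 1 unpaired electron.

1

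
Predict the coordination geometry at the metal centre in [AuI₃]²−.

Summing ligand charges against the −2 overall charge gives an oxidation state of +1 for gold.
Gold is a group-11 element; Au(I) is therefore d¹⁰.
With 3 monodentate ligands the coordination number is 3.
Three ligands around a d¹⁰ centre minimise repulsion in a trigonal-planar arrangement.

trigonal planar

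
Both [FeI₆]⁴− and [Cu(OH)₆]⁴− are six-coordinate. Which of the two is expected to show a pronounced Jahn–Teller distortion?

[Cu(OH)₆]⁴−

[FeI₆]⁴−: Ligand charges: each iodide is −1. With an overall charge of −4 the iron centre must be in the +2 oxidation state. Fe sits in group 8, so the d-electron count is 8 − 2 = 6. Iodide is a weak-field ligand for a first-row metal, so the complex is high-spin. The d⁶ configuration leaves the e_g set evenly filled (or empty) — no strong Jahn–Teller driving force.
[Cu(OH)₆]⁴−: Each hydroxide is −1; balancing the −4 overall charge requires Cu(II). Copper is a group-11 element; Cu(II) is therefore d⁹. The t₂g⁶e_g³ configuration has an unevenly filled e_g set; the Jahn–Teller theorem predicts a tetragonal distortion (typically axial elongation) to lift the degeneracy.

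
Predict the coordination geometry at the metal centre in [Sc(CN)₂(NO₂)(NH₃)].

Ligand charges: each cyanide is −1; each nitro (N-bound nitrite) is −1; ammonia is neutral. With an overall charge of 0 the scandium centre must be in the +3 oxidation state.
Group 3 minus oxidation state 3 gives a d⁰ configuration.
With 4 monodentate ligands the coordination number is 4.
A d⁰ ion has no crystal-field stabilisation preference between square planar and tetrahedral, so four ligands adopt the sterically favoured tetrahedral geometry.

tetrahedral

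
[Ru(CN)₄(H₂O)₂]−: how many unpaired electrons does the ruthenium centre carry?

Each cyanide is −1; water is neutral; balancing the −1 overall charge requires Ru(III).
Group 8 minus oxidation state 3 gives a d⁵ configuration.
The spin state decides the count: a 4d ion has a large Δₒ and is invariably low-spin.
An octahedral low-spin d⁵ ion is t₂g⁵e_g⁰, giving 1 unpaired electron.

1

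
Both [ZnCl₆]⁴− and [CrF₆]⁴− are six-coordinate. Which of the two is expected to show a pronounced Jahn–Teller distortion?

[ZnCl₆]⁴−: Ligand charges: each chloride is −1. With an overall charge of −4 the zinc centre must be in the +2 oxidation state. Zn sits in group 12, so the d-electron count is 12 − 2 = 10. The d¹⁰ configuration leaves the e_g set evenly filled (or empty) — no strong Jahn–Teller driving force.
[CrF₆]⁴−: Ligand charges: each fluoride is −1. With an overall charge of −4 the chromium centre must be in the +2 oxidation state. Group 6 minus oxidation state 2 gives a d⁴ configuration. Fluoride is a weak-field ligand for a first-row metal, so the complex is high-spin. The t₂g³e_g¹ (high-spin) configuration has an unevenly filled e_g set; the Jahn–Teller theorem predicts a tetragonal distortion (typically axial elongation) to lift the degeneracy.

[CrF₆]⁴−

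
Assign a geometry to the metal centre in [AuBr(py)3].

Each bromide is −1; pyridine is neutral; balancing the 0 overall charge requires Au(I).
Au sits in group 11, so the d-electron count is 11 − 1 = 10.
Coordination number: 4.
A d¹⁰ ion has no crystal-field stabilisation preference between square planar and tetrahedral, so four ligands adopt the sterically favoured tetrahedral geometry.

tetrahedral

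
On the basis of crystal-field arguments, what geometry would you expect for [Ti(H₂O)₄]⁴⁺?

Summing ligand charges against the +4 overall charge gives an oxidation state of +4 for titanium.
Ti sits in group 4, so the d-electron count is 4 − 4 = 0.
With 4 monodentate ligands the coordination number is 4.
A d⁰ ion has no crystal-field stabilisation preference between square planar and tetrahedral, so four ligands adopt the sterically favoured tetrahedral geometry.

tetrahedral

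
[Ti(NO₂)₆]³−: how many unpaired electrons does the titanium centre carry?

Summing ligand charges against the −3 overall charge gives an oxidation state of +3 for titanium.
Titanium is a group-4 element; Ti(III) is therefore d¹.
In an octahedral field the d¹ configuration is t₂g¹e_g⁰ (only one arrangement possible), giving 1 unpaired electron.

1 unpaired electron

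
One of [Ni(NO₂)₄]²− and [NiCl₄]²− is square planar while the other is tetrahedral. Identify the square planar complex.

For [Ni(NO₂)₄]²−: Summing ligand charges against the −2 overall charge gives an oxidation state of +2 for nickel. Group 10 minus oxidation state 2 gives a d⁸ configuration. Nitro (N-bound nitrite) is a strong-field ligand (high in the spectrochemical series). A 3d d⁸ ion with strong-field ligands gains enough CFSE to favour square planar over tetrahedral. → square planar.
For [NiCl₄]²−: Each chloride is −1; balancing the −2 overall charge requires Ni(II). Nickel is a group-10 element; Ni(II) is therefore d⁸. Chloride is a weak-field ligand. With weak-field ligands the CFSE gain from square planar is small, so a 3d d⁸ ion takes the sterically preferred tetrahedral geometry. → tetrahedral.

[Ni(NO₂)₄]²−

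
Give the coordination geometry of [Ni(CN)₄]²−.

square planar

Each cyanide is −1; balancing the −2 overall charge requires Ni(II).
Nickel is a group-10 element; Ni(II) is therefore d⁸.
With 4 monodentate ligands the coordination number is 4.
Cyanide is a strong-field ligand (high in the spectrochemical series).
A 3d d⁸ ion with strong-field ligands gains enough CFSE to favour square planar over tetrahedral.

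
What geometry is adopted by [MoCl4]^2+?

tetrahedral

Summing ligand charges against the +2 overall charge gives an oxidation state of +6 for molybdenum.
Mo sits in group 6, so the d-electron count is 6 − 6 = 0.
Coordination number: 4.
A d⁰ ion has no crystal-field stabilisation preference between square planar and tetrahedral, so four ligands adopt the sterically favoured tetrahedral geometry.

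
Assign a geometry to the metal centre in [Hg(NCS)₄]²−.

tetrahedral

Ligand charges: each isothiocyanate is −1. With an overall charge of −2 the mercury centre must be in the +2 oxidation state.
Group 12 minus oxidation state 2 gives a d¹⁰ configuration.
Coordination number: 4.
A d¹⁰ ion has no crystal-field stabilisation preference between square planar and tetrahedral, so four ligands adopt the sterically favoured tetrahedral geometry.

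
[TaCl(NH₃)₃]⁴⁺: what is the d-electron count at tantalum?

d⁰

Each chloride is −1; ammonia is neutral; balancing the +4 overall charge requires Ta(V).
Group 5 minus oxidation state 5 gives a d⁰ configuration.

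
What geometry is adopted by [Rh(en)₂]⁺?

Ethylenediamine is neutral; balancing the +1 overall charge requires Rh(I).
Rhodium is a group-9 element; Rh(I) is therefore d⁸.
Counting donor atoms: 2×ethylenediamine (bidentate) → 4 donors. Coordination number = 4.
A 4d d⁸ ion has a large crystal-field splitting; square planar leaves the high-energy d_{x²−y²} orbital empty and maximises CFSE.

square planar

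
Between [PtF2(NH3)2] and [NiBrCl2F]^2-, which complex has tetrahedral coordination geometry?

For [PtF2(NH3)2]: Each fluoride is −1; ammonia is neutral; balancing the 0 overall charge requires Pt(II). Group 10 minus oxidation state 2 gives a d⁸ configuration. A 5d d⁸ ion has a large crystal-field splitting; square planar leaves the high-energy d_{x²−y²} orbital empty and maximises CFSE. → square planar.
For [NiBrCl2F]^2-: Each bromide is −1; each chloride is −1; each fluoride is −1; balancing the −2 overall charge requires Ni(II). Nickel is a group-10 element; Ni(II) is therefore d⁸. Bromide, chloride, and fluoride are weak-field ligands. With weak-field ligands the CFSE gain from square planar is small, so a 3d d⁸ ion takes the sterically preferred tetrahedral geometry. → tetrahedral.

[NiBrCl2F]^2-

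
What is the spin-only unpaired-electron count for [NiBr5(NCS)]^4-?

2

Summing ligand charges against the −4 overall charge gives an oxidation state of +2 for nickel.
Group 10 minus oxidation state 2 gives a d⁸ configuration.
In an octahedral field the d⁸ configuration is t₂g⁶e_g² (only one arrangement possible), giving 2 unpaired electrons.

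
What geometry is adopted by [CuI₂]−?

linear

Summing ligand charges against the −1 overall charge gives an oxidation state of +1 for copper.
Cu sits in group 11, so the d-electron count is 11 − 1 = 10.
Coordination number: 2.
A d¹⁰ ion with only two ligands adopts a linear arrangement (sp hybridisation; no CFSE preference).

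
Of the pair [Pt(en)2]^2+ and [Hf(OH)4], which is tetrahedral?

For [Pt(en)2]^2+: Ethylenediamine is neutral; balancing the +2 overall charge requires Pt(II). Pt sits in group 10, so the d-electron count is 10 − 2 = 8. A 5d d⁸ ion has a large crystal-field splitting; square planar leaves the high-energy d_{x²−y²} orbital empty and maximises CFSE. → square planar.
For [Hf(OH)4]: Ligand charges: each hydroxide is −1. With an overall charge of 0 the hafnium centre must be in the +4 oxidation state. Hf sits in group 4, so the d-electron count is 4 − 4 = 0. A d⁰ ion has no crystal-field stabilisation preference between square planar and tetrahedral, so four ligands adopt the sterically favoured tetrahedral geometry. → tetrahedral.

[Hf(OH)4]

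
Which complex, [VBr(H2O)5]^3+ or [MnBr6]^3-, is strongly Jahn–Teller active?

[VBr(H2O)5]^3+: Ligand charges: each bromide is −1; water is neutral. With an overall charge of +3 the vanadium centre must be in the +4 oxidation state. Vanadium is a group-5 element; V(IV) is therefore d¹. The d¹ configuration leaves the e_g set evenly filled (or empty) — no strong Jahn–Teller driving force.
[MnBr6]^3-: Ligand charges: each bromide is −1. With an overall charge of −3 the manganese centre must be in the +3 oxidation state. Group 7 minus oxidation state 3 gives a d⁴ configuration. Bromide is a weak-field ligand for a first-row metal, so the complex is high-spin. The t₂g³e_g¹ (high-spin) configuration has an unevenly filled e_g set; the Jahn–Teller theorem predicts a tetragonal distortion (typically axial elongation) to lift the degeneracy.

[MnBr6]^3-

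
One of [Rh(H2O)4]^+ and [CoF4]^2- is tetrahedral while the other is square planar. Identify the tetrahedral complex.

For [Rh(H2O)4]^+: Ligand charges: water is neutral. With an overall charge of +1 the rhodium centre must be in the +1 oxidation state. Rh sits in group 9, so the d-electron count is 9 − 1 = 8. A 4d d⁸ ion has a large crystal-field splitting; square planar leaves the high-energy d_{x²−y²} orbital empty and maximises CFSE. → square planar.
For [CoF4]^2-: Summing ligand charges against the −2 overall charge gives an oxidation state of +2 for cobalt. Group 9 minus oxidation state 2 gives a d⁷ configuration. For a high-spin 3d d⁷ ion with weak-field ligands the small Δₜ gives little square-planar CFSE advantage, so four ligands adopt the sterically favoured tetrahedral geometry. → tetrahedral.

[CoF4]^2-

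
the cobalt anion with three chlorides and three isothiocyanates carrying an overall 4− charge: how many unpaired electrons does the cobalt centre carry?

3 unpaired electrons

Summing ligand charges against the −4 overall charge gives an oxidation state of +2 for cobalt.
Cobalt is a group-9 element; Co(II) is therefore d⁷.
The spin state decides the count: Chloride and isothiocyanate are weak-field ligands for a first-row metal, so the complex is high-spin.
An octahedral high-spin d⁷ ion is t₂g⁵e_g², giving 3 unpaired electrons.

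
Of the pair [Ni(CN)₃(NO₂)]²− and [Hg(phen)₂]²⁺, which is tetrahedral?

For [Ni(CN)₃(NO₂)]²−: Each cyanide is −1; each nitro (N-bound nitrite) is −1; balancing the −2 overall charge requires Ni(II). Group 10 minus oxidation state 2 gives a d⁸ configuration. Cyanide and nitro (N-bound nitrite) are strong-field ligands (high in the spectrochemical series). A 3d d⁸ ion with strong-field ligands gains enough CFSE to favour square planar over tetrahedral. → square planar.
For [Hg(phen)₂]²⁺: 1,10-phenanthroline is neutral; balancing the +2 overall charge requires Hg(II). Group 12 minus oxidation state 2 gives a d¹⁰ configuration. A d¹⁰ ion has no crystal-field stabilisation preference between square planar and tetrahedral, so four ligands adopt the sterically favoured tetrahedral geometry. → tetrahedral.

[Hg(phen)₂]²⁺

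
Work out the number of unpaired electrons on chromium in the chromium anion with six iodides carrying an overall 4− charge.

Summing ligand charges against the −4 overall charge gives an oxidation state of +2 for chromium.
Group 6 minus oxidation state 2 gives a d⁴ configuration.
The spin state decides the count: Iodide is a weak-field ligand for a first-row metal, so the complex is high-spin.
An octahedral high-spin d⁴ ion is t₂g³e_g¹, giving 4 unpaired electrons.

4 unpaired electrons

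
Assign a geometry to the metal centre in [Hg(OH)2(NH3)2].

Each hydroxide is −1; ammonia is neutral; balancing the 0 overall charge requires Hg(II).
Hg sits in group 12, so the d-electron count is 12 − 2 = 10.
With 4 monodentate ligands the coordination number is 4.
A d¹⁰ ion has no crystal-field stabilisation preference between square planar and tetrahedral, so four ligands adopt the sterically favoured tetrahedral geometry.

tetrahedral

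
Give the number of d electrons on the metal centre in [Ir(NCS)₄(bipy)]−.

d6

Each isothiocyanate is −1; 2,2′-bipyridine is neutral; balancing the −1 overall charge requires Ir(III).
Iridium is a group-9 element; Ir(III) is therefore d⁶.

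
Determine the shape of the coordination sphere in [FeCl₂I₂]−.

Ligand charges: each chloride is −1; each iodide is −1. With an overall charge of −1 the iron centre must be in the +3 oxidation state.
Iron is a group-8 element; Fe(III) is therefore d⁵.
Coordination number: 4.
Chloride and iodide are weak-field ligands.
A high-spin d⁵ ion has zero CFSE in either geometry, so four ligands adopt the sterically favoured tetrahedral geometry.

tetrahedral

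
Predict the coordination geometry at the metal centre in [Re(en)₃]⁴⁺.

Ligand charges: ethylenediamine is neutral. With an overall charge of +4 the rhenium centre must be in the +4 oxidation state.
Group 7 minus oxidation state 4 gives a d³ configuration.
Counting donor atoms: 3×ethylenediamine (bidentate) → 6 donors. Coordination number = 6.
Six donors around a single metal centre give an octahedral coordination sphere.

octahedral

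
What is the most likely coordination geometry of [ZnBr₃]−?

Each bromide is −1; balancing the −1 overall charge requires Zn(II).
Zinc is a group-12 element; Zn(II) is therefore d¹⁰.
Coordination number: 3.
Three ligands around a d¹⁰ centre minimise repulsion in a trigonal-planar arrangement.

trigonal planar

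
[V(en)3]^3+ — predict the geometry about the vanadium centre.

octahedral

Ligand charges: ethylenediamine is neutral. With an overall charge of +3 the vanadium centre must be in the +3 oxidation state.
V sits in group 5, so the d-electron count is 5 − 3 = 2.
Counting donor atoms: 3×ethylenediamine (bidentate) → 6 donors. Coordination number = 6.
Six donors around a single metal centre give an octahedral coordination sphere.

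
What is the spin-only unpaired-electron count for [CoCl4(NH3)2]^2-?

Ligand charges: each chloride is −1; ammonia is neutral. With an overall charge of −2 the cobalt centre must be in the +2 oxidation state.
Group 9 minus oxidation state 2 gives a d⁷ configuration.
The spin state decides the count: Chloride is a weak-field ligand for a first-row metal, so the complex is high-spin.
An octahedral high-spin d⁷ ion is t₂g⁵e_g², giving 3 unpaired electrons.

3 unpaired electrons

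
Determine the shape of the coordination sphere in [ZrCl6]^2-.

Each chloride is −1; balancing the −2 overall charge requires Zr(IV).
Zirconium is a group-4 element; Zr(IV) is therefore d⁰.
Coordination number: 6.
Six donors around a single metal centre give an octahedral coordination sphere.

octahedral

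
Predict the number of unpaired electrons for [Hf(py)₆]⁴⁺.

0

Ligand charges: pyridine is neutral. With an overall charge of +4 the hafnium centre must be in the +4 oxidation state.
Group 4 minus oxidation state 4 gives a d⁰ configuration.
In an octahedral field the d⁰ configuration is t₂g⁰e_g⁰, giving 0 unpaired electrons.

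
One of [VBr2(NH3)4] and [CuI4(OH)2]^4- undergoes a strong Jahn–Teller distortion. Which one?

[VBr2(NH3)4]: Each bromide is −1; ammonia is neutral; balancing the 0 overall charge requires V(II). V sits in group 5, so the d-electron count is 5 − 2 = 3. The d³ configuration leaves the e_g set evenly filled (or empty) — no strong Jahn–Teller driving force.
[CuI4(OH)2]^4-: Summing ligand charges against the −4 overall charge gives an oxidation state of +2 for copper. Copper is a group-11 element; Cu(II) is therefore d⁹. The t₂g⁶e_g³ configuration has an unevenly filled e_g set; the Jahn–Teller theorem predicts a tetragonal distortion (typically axial elongation) to lift the degeneracy.

[CuI4(OH)2]^4-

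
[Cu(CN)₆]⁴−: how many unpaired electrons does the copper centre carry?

Ligand charges: each cyanide is −1. With an overall charge of −4 the copper centre must be in the +2 oxidation state.
Cu sits in group 11, so the d-electron count is 11 − 2 = 9.
In an octahedral field the d⁹ configuration is t₂g⁶e_g³ (only one arrangement possible), giving 1 unpaired electron.

1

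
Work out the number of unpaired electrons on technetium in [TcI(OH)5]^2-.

3

Ligand charges: each iodide is −1; each hydroxide is −1. With an overall charge of −2 the technetium centre must be in the +4 oxidation state.
Group 7 minus oxidation state 4 gives a d³ configuration.
In an octahedral field the d³ configuration is t₂g³e_g⁰ (only one arrangement possible), giving 3 unpaired electrons.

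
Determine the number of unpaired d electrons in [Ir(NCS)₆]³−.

Each isothiocyanate is −1; balancing the −3 overall charge requires Ir(III).
Ir sits in group 9, so the d-electron count is 9 − 3 = 6.
The spin state decides the count: a 5d ion has a large Δₒ and is invariably low-spin.
An octahedral low-spin d⁶ ion is t₂g⁶e_g⁰, giving 0 unpaired electrons.

0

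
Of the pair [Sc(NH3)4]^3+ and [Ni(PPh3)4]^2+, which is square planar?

[Ni(PPh3)4]^2+

For [Sc(NH3)4]^3+: Summing ligand charges against the +3 overall charge gives an oxidation state of +3 for scandium. Group 3 minus oxidation state 3 gives a d⁰ configuration. A d⁰ ion has no crystal-field stabilisation preference between square planar and tetrahedral, so four ligands adopt the sterically favoured tetrahedral geometry. → tetrahedral.
For [Ni(PPh3)4]^2+: Summing ligand charges against the +2 overall charge gives an oxidation state of +2 for nickel. Ni sits in group 10, so the d-electron count is 10 − 2 = 8. Triphenylphosphine is a strong-field ligand (high in the spectrochemical series). A 3d d⁸ ion with strong-field ligands gains enough CFSE to favour square planar over tetrahedral. → square planar.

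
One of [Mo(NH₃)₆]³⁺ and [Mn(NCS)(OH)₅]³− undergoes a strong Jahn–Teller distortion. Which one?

[Mn(NCS)(OH)₅]³−

[Mo(NH₃)₆]³⁺: Ligand charges: ammonia is neutral. With an overall charge of +3 the molybdenum centre must be in the +3 oxidation state. Group 6 minus oxidation state 3 gives a d³ configuration. The d³ configuration leaves the e_g set evenly filled (or empty) — no strong Jahn–Teller driving force.
[Mn(NCS)(OH)₅]³−: Ligand charges: each isothiocyanate is −1; each hydroxide is −1. With an overall charge of −3 the manganese centre must be in the +3 oxidation state. Mn sits in group 7, so the d-electron count is 7 − 3 = 4. Hydroxide and isothiocyanate are weak-field ligands for a first-row metal, so the complex is high-spin. The t₂g³e_g¹ (high-spin) configuration has an unevenly filled e_g set; the Jahn–Teller theorem predicts a tetragonal distortion (typically axial elongation) to lift the degeneracy.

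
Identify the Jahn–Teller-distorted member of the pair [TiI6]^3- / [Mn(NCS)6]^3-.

[TiI6]^3-: Summing ligand charges against the −3 overall charge gives an oxidation state of +3 for titanium. Ti sits in group 4, so the d-electron count is 4 − 3 = 1. The d¹ configuration leaves the e_g set evenly filled (or empty) — no strong Jahn–Teller driving force.
[Mn(NCS)6]^3-: Ligand charges: each isothiocyanate is −1. With an overall charge of −3 the manganese centre must be in the +3 oxidation state. Manganese is a group-7 element; Mn(III) is therefore d⁴. Isothiocyanate is a weak-field ligand for a first-row metal, so the complex is high-spin. The t₂g³e_g¹ (high-spin) configuration has an unevenly filled e_g set; the Jahn–Teller theorem predicts a tetragonal distortion (typically axial elongation) to lift the degeneracy.

[Mn(NCS)6]^3-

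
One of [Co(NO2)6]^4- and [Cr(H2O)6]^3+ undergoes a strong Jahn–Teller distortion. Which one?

[Co(NO2)6]^4-: Each nitro (N-bound nitrite) is −1; balancing the −4 overall charge requires Co(II). Co sits in group 9, so the d-electron count is 9 − 2 = 7. Nitro (N-bound nitrite) is a strong-field ligand (high in the spectrochemical series) for a first-row metal, so the complex is low-spin. The t₂g⁶e_g¹ (low-spin) configuration has an unevenly filled e_g set; the Jahn–Teller theorem predicts a tetragonal distortion (typically axial elongation) to lift the degeneracy.
[Cr(H2O)6]^3+: Summing ligand charges against the +3 overall charge gives an oxidation state of +3 for chromium. Group 6 minus oxidation state 3 gives a d³ configuration. The d³ configuration leaves the e_g set evenly filled (or empty) — no strong Jahn–Teller driving force.

[Co(NO2)6]^4-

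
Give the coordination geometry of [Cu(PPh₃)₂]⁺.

linear

Triphenylphosphine is neutral; balancing the +1 overall charge requires Cu(I).
Group 11 minus oxidation state 1 gives a d¹⁰ configuration.
Coordination number: 2.
A d¹⁰ ion with only two ligands adopts a linear arrangement (sp hybridisation; no CFSE preference).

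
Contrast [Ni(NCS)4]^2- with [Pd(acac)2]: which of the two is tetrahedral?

For [Ni(NCS)4]^2-: Ligand charges: each isothiocyanate is −1. With an overall charge of −2 the nickel centre must be in the +2 oxidation state. Group 10 minus oxidation state 2 gives a d⁸ configuration. Isothiocyanate is a weak-field ligand. With weak-field ligands the CFSE gain from square planar is small, so a 3d d⁸ ion takes the sterically preferred tetrahedral geometry. → tetrahedral.
For [Pd(acac)2]: Each acetylacetonate is −1; balancing the 0 overall charge requires Pd(II). Pd sits in group 10, so the d-electron count is 10 − 2 = 8. A 4d d⁸ ion has a large crystal-field splitting; square planar leaves the high-energy d_{x²−y²} orbital empty and maximises CFSE. → square planar.

[Ni(NCS)4]^2-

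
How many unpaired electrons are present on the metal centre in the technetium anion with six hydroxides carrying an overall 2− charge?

3 unpaired electrons

Summing ligand charges against the −2 overall charge gives an oxidation state of +4 for technetium.
Group 7 minus oxidation state 4 gives a d³ configuration.
In an octahedral field the d³ configuration is t₂g³e_g⁰ (only one arrangement possible), giving 3 unpaired electrons.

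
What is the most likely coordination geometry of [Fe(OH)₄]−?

Summing ligand charges against the −1 overall charge gives an oxidation state of +3 for iron.
Group 8 minus oxidation state 3 gives a d⁵ configuration.
With 4 monodentate ligands the coordination number is 4.
Hydroxide is a weak-field ligand.
A high-spin d⁵ ion has zero CFSE in either geometry, so four ligands adopt the sterically favoured tetrahedral geometry.

tetrahedral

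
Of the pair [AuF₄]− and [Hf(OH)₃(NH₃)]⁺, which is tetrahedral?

[Hf(OH)₃(NH₃)]⁺

For [AuF₄]−: Ligand charges: each fluoride is −1. With an overall charge of −1 the gold centre must be in the +3 oxidation state. Gold is a group-11 element; Au(III) is therefore d⁸. A 5d d⁸ ion has a large crystal-field splitting; square planar leaves the high-energy d_{x²−y²} orbital empty and maximises CFSE. → square planar.
For [Hf(OH)₃(NH₃)]⁺: Each hydroxide is −1; ammonia is neutral; balancing the +1 overall charge requires Hf(IV). Hf sits in group 4, so the d-electron count is 4 − 4 = 0. A d⁰ ion has no crystal-field stabilisation preference between square planar and tetrahedral, so four ligands adopt the sterically favoured tetrahedral geometry. → tetrahedral.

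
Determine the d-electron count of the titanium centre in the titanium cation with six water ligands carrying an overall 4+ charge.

Ligand charges: water is neutral. With an overall charge of +4 the titanium centre must be in the +4 oxidation state.
Group 4 minus oxidation state 4 gives a d⁰ configuration.

d0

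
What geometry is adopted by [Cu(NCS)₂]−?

linear

Each isothiocyanate is −1; balancing the −1 overall charge requires Cu(I).
Cu sits in group 11, so the d-electron count is 11 − 1 = 10.
With 2 monodentate ligands the coordination number is 2.
A d¹⁰ ion with only two ligands adopts a linear arrangement (sp hybridisation; no CFSE preference).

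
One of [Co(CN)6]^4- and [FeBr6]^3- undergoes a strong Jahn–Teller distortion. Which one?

[Co(CN)6]^4-: Each cyanide is −1; balancing the −4 overall charge requires Co(II). Cobalt is a group-9 element; Co(II) is therefore d⁷. Cyanide is a strong-field ligand (high in the spectrochemical series) for a first-row metal, so the complex is low-spin. The t₂g⁶e_g¹ (low-spin) configuration has an unevenly filled e_g set; the Jahn–Teller theorem predicts a tetragonal distortion (typically axial elongation) to lift the degeneracy.
[FeBr6]^3-: Summing ligand charges against the −3 overall charge gives an oxidation state of +3 for iron. Fe sits in group 8, so the d-electron count is 8 − 3 = 5. Bromide is a weak-field ligand for a first-row metal, so the complex is high-spin. The d⁵ configuration leaves the e_g set evenly filled (or empty) — no strong Jahn–Teller driving force.

[Co(CN)6]^4-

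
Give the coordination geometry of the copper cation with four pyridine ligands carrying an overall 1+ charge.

tetrahedral

Pyridine is neutral; balancing the +1 overall charge requires Cu(I).
Cu sits in group 11, so the d-electron count is 11 − 1 = 10.
With 4 monodentate ligands the coordination number is 4.
A d¹⁰ ion has no crystal-field stabilisation preference between square planar and tetrahedral, so four ligands adopt the sterically favoured tetrahedral geometry.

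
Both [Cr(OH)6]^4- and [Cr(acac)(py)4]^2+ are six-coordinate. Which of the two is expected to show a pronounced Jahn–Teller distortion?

[Cr(OH)6]^4-

[Cr(OH)6]^4-: Summing ligand charges against the −4 overall charge gives an oxidation state of +2 for chromium. Cr sits in group 6, so the d-electron count is 6 − 2 = 4. Hydroxide is a weak-field ligand for a first-row metal, so the complex is high-spin. The t₂g³e_g¹ (high-spin) configuration has an unevenly filled e_g set; the Jahn–Teller theorem predicts a tetragonal distortion (typically axial elongation) to lift the degeneracy.
[Cr(acac)(py)4]^2+: Ligand charges: each acetylacetonate is −1; pyridine is neutral. With an overall charge of +2 the chromium centre must be in the +3 oxidation state. Cr sits in group 6, so the d-electron count is 6 − 3 = 3. The d³ configuration leaves the e_g set evenly filled (or empty) — no strong Jahn–Teller driving force.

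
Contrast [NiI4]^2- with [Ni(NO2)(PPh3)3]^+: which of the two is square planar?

[Ni(NO2)(PPh3)3]^+

For [NiI4]^2-: Ligand charges: each iodide is −1. With an overall charge of −2 the nickel centre must be in the +2 oxidation state. Ni sits in group 10, so the d-electron count is 10 − 2 = 8. Iodide is a weak-field ligand. With weak-field ligands the CFSE gain from square planar is small, so a 3d d⁸ ion takes the sterically preferred tetrahedral geometry. → tetrahedral.
For [Ni(NO2)(PPh3)3]^+: Ligand charges: each nitro (N-bound nitrite) is −1; triphenylphosphine is neutral. With an overall charge of +1 the nickel centre must be in the +2 oxidation state. Ni sits in group 10, so the d-electron count is 10 − 2 = 8. Nitro (N-bound nitrite) and triphenylphosphine are strong-field ligands (high in the spectrochemical series). A 3d d⁸ ion with strong-field ligands gains enough CFSE to favour square planar over tetrahedral. → square planar.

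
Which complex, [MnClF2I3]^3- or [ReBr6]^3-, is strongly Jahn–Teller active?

[MnClF2I3]^3-: Ligand charges: each chloride is −1; each fluoride is −1; each iodide is −1. With an overall charge of −3 the manganese centre must be in the +3 oxidation state. Manganese is a group-7 element; Mn(III) is therefore d⁴. Chloride, fluoride, and iodide are weak-field ligands for a first-row metal, so the complex is high-spin. The t₂g³e_g¹ (high-spin) configuration has an unevenly filled e_g set; the Jahn–Teller theorem predicts a tetragonal distortion (typically axial elongation) to lift the degeneracy.
[ReBr6]^3-: Each bromide is −1; balancing the −3 overall charge requires Re(III). Re sits in group 7, so the d-electron count is 7 − 3 = 4. A 5d ion has a large Δₒ and is invariably low-spin. The d⁴ configuration leaves the e_g set evenly filled (or empty) — no strong Jahn–Teller driving force.

[MnClF2I3]^3-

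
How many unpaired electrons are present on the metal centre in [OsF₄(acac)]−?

Ligand charges: each fluoride is −1; each acetylacetonate is −1. With an overall charge of −1 the osmium centre must be in the +4 oxidation state.
Group 8 minus oxidation state 4 gives a d⁴ configuration.
Counting donor atoms: 4×fluoride (monodentate) → 4 donors; 1×acetylacetonate (bidentate) → 2 donors. Coordination number = 6.
The spin state decides the count: a 5d ion has a large Δₒ and is invariably low-spin.
An octahedral low-spin d⁴ ion is t₂g⁴e_g⁰, giving 2 unpaired electrons.

2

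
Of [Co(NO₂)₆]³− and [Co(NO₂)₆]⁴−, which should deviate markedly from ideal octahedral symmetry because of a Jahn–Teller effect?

[Co(NO₂)₆]³−: Ligand charges: each nitro (N-bound nitrite) is −1. With an overall charge of −3 the cobalt centre must be in the +3 oxidation state. Cobalt is a group-9 element; Co(III) is therefore d⁶. Co(III) has an exceptionally large octahedral splitting and is low-spin with essentially every ligand except fluoride. The d⁶ configuration leaves the e_g set evenly filled (or empty) — no strong Jahn–Teller driving force.
[Co(NO₂)₆]⁴−: Each nitro (N-bound nitrite) is −1; balancing the −4 overall charge requires Co(II). Co sits in group 9, so the d-electron count is 9 − 2 = 7. Nitro (N-bound nitrite) is a strong-field ligand (high in the spectrochemical series) for a first-row metal, so the complex is low-spin. The t₂g⁶e_g¹ (low-spin) configuration has an unevenly filled e_g set; the Jahn–Teller theorem predicts a tetragonal distortion (typically axial elongation) to lift the degeneracy.

[Co(NO₂)₆]⁴−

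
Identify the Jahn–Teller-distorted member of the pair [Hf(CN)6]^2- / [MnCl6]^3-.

[MnCl6]^3-

[Hf(CN)6]^2-: Ligand charges: each cyanide is −1. With an overall charge of −2 the hafnium centre must be in the +4 oxidation state. Hf sits in group 4, so the d-electron count is 4 − 4 = 0. The d⁰ configuration leaves the e_g set evenly filled (or empty) — no strong Jahn–Teller driving force.
[MnCl6]^3-: Each chloride is −1; balancing the −3 overall charge requires Mn(III). Manganese is a group-7 element; Mn(III) is therefore d⁴. Chloride is a weak-field ligand for a first-row metal, so the complex is high-spin. The t₂g³e_g¹ (high-spin) configuration has an unevenly filled e_g set; the Jahn–Teller theorem predicts a tetragonal distortion (typically axial elongation) to lift the degeneracy.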